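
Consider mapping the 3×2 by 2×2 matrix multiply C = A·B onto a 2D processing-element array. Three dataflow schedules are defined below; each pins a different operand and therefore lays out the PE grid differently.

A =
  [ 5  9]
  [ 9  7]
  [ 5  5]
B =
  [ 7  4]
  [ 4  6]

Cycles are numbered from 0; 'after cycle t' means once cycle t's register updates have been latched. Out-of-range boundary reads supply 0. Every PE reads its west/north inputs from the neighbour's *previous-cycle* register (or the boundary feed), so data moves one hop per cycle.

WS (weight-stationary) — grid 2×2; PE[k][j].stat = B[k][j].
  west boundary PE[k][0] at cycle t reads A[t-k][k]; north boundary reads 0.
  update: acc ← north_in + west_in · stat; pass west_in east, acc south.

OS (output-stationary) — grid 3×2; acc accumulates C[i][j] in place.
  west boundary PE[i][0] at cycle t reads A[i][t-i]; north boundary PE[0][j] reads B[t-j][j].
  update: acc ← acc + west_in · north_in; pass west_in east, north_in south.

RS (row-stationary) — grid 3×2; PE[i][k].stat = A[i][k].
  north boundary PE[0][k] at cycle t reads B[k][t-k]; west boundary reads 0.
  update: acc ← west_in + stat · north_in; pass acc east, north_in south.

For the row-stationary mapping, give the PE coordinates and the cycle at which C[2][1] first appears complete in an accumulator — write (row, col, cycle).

RS: C[2][1] accumulates in PE[2][1]:
  0: (2,1).acc=0  regs=<0,0>
  1: (2,1).acc=0  regs=<0,0>
  2: (2,1).acc=0  regs=<0,0>
  3: (2,1).acc=55  regs=<55,4>
  4: (2,1).acc=50  regs=<50,6>

(row, col, cycle) = (2, 1, 4)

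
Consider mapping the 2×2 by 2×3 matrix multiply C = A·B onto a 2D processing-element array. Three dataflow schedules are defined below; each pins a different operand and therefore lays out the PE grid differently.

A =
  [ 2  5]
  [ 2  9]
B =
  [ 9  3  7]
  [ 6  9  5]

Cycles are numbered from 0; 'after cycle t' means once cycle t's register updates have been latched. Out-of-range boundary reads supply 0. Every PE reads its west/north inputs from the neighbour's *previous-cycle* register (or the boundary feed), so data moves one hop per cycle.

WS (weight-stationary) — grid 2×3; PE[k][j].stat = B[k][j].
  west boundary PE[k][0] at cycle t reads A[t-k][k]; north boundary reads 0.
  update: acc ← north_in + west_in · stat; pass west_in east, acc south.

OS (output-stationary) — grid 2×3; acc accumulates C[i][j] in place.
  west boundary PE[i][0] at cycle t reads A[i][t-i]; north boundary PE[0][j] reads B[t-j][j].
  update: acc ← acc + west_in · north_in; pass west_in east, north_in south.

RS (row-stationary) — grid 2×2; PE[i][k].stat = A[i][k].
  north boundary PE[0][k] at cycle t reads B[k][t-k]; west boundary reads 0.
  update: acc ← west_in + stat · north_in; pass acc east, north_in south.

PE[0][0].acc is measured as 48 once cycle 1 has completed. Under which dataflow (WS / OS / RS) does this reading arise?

— WS: 2×3; PE[0][0] trace:
  after 0 — PE[0][0] acc=18, pass-E 2, pass-S 18
  after 1 — PE[0][0] acc=18, pass-E 2, pass-S 18
— OS: 2×3; PE[0][0] trace:
  after 0 — PE[0][0] acc=18, pass-E 2, pass-S 9
  after 1 — PE[0][0] acc=48, pass-E 5, pass-S 6
— RS: 2×2; PE[0][0] trace:
  after 0 — PE[0][0] acc=18, pass-E 18, pass-S 9
  after 1 — PE[0][0] acc=6, pass-E 6, pass-S 3

dataflow = OS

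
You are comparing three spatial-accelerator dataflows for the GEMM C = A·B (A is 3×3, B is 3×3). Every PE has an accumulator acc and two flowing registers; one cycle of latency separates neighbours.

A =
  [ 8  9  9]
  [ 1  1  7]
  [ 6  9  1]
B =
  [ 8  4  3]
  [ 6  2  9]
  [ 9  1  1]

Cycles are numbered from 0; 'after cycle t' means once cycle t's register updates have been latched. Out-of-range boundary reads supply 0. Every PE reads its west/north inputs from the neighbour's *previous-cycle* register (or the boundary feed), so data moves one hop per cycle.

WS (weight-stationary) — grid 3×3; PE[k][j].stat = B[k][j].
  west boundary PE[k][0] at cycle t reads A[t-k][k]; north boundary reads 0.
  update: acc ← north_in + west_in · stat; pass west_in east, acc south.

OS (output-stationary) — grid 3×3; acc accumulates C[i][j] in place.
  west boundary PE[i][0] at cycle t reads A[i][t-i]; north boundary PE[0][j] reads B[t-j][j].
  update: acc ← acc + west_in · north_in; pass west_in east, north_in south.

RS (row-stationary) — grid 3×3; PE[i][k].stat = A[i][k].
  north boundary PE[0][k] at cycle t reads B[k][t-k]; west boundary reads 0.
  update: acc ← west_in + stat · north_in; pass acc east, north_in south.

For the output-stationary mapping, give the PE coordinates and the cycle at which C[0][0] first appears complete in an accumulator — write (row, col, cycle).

Under OS, C[0][0] lands at PE[0][0]:
  0: (0,0).acc=64  regs=<8,8>
  1: (0,0).acc=118  regs=<9,6>
  2: (0,0).acc=199  regs=<9,9>

(row, col, cycle) = (0, 0, 2)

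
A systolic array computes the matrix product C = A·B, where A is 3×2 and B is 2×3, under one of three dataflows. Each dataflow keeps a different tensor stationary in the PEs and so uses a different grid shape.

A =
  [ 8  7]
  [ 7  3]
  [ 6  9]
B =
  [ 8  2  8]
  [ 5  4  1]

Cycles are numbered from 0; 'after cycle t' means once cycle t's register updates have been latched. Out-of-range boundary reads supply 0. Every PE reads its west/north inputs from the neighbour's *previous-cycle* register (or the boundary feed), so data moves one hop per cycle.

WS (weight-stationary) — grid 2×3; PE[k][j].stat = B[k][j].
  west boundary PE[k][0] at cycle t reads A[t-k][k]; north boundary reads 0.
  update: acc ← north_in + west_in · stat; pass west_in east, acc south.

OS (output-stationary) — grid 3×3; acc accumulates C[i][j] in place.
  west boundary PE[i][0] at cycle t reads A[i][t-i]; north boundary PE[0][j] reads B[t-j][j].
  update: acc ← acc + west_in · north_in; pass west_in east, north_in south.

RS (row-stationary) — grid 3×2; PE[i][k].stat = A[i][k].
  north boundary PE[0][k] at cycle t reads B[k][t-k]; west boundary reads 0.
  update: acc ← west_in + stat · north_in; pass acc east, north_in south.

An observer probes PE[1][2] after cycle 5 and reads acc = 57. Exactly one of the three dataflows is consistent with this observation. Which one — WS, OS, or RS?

dataflow = WS

WS [2×3] PE[1][2] across cycles:
  t=0 PE[1][2]: acc=0 h=0 v=0
  t=1 PE[1][2]: acc=0 h=0 v=0
  t=2 PE[1][2]: acc=0 h=0 v=0
  t=3 PE[1][2]: acc=71 h=7 v=71
  t=4 PE[1][2]: acc=59 h=3 v=59
  t=5 PE[1][2]: acc=57 h=9 v=57
OS [3×3] PE[1][2] across cycles:
  t=0 PE[1][2]: acc=0 h=0 v=0
  t=1 PE[1][2]: acc=0 h=0 v=0
  t=2 PE[1][2]: acc=0 h=0 v=0
  t=3 PE[1][2]: acc=56 h=7 v=8
  t=4 PE[1][2]: acc=59 h=3 v=1
  t=5 PE[1][2]: acc=59 h=0 v=0
— RS: 3×2 array has no PE[1][2].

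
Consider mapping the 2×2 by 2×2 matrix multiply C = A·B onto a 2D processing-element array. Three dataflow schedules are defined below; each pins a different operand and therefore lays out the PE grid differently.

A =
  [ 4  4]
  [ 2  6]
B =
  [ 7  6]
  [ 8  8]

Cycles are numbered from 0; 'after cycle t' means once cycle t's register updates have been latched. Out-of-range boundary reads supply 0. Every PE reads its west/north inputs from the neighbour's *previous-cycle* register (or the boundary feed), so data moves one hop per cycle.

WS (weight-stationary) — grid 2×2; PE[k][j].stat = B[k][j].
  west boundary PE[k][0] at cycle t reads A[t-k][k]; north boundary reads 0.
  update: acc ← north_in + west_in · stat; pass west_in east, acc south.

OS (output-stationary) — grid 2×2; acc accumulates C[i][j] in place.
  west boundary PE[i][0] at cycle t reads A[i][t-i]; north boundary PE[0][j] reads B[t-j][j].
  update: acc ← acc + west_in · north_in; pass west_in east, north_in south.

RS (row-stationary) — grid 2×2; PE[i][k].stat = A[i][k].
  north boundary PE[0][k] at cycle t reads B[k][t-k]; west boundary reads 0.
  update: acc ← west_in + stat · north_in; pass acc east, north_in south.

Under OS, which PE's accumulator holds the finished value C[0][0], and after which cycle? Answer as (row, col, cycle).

(row, col, cycle) = (0, 0, 1)

Under OS, C[0][0] lands at PE[0][0]:
  @0  [0,0]  acc 28  |  →4  ↓7
  @1  [0,0]  acc 60  |  →4  ↓8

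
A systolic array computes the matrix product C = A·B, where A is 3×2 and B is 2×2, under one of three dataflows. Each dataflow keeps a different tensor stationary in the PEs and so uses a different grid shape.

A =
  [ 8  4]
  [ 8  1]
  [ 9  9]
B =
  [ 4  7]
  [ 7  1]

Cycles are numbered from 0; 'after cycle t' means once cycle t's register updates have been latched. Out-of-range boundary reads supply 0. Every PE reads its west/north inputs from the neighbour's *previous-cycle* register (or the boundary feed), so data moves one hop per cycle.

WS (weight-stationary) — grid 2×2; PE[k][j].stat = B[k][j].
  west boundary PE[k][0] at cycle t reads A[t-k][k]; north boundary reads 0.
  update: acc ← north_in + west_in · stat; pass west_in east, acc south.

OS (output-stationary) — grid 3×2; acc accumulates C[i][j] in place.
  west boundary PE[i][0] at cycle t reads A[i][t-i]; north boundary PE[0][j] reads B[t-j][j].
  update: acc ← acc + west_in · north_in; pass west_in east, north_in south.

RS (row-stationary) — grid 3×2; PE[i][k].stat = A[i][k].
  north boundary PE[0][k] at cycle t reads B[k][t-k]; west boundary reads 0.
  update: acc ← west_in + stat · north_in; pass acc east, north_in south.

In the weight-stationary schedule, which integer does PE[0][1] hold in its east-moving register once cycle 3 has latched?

Tracing WS — 2×2 array, target PE[0][1]:
  [0] (0,0) acc=32 (h:8 v:32)
  [0] (0,1) acc=0 (h:0 v:0)
  [1] (0,0) acc=32 (h:8 v:32)
  [1] (0,1) acc=56 (h:8 v:56)
  [2] (0,0) acc=36 (h:9 v:36)
  [2] (0,1) acc=56 (h:8 v:56)
  [3] (0,0) acc=0 (h:0 v:0)
  [3] (0,1) acc=63 (h:9 v:63)

register = 9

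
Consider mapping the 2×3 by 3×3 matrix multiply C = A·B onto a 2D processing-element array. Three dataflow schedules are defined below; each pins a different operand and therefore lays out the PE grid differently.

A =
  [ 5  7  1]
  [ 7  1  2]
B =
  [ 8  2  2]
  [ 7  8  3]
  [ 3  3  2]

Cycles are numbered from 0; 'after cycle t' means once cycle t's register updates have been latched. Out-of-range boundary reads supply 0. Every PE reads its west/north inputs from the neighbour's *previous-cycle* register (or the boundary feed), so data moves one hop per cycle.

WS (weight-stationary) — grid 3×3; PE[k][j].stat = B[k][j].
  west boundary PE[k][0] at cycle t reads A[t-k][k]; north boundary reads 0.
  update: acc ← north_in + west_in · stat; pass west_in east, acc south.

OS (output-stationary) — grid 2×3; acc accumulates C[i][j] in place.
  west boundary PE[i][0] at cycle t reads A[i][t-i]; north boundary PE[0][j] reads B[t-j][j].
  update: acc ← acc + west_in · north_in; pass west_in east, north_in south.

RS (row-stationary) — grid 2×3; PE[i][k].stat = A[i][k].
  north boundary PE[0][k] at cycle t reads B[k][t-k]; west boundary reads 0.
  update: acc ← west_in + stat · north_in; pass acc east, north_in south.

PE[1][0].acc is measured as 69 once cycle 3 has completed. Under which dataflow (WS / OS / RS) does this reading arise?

— WS: 3×3; PE[1][0] trace:
  c0 r1c0: 0 / 0 / 0
  c1 r1c0: 89 / 7 / 89
  c2 r1c0: 63 / 1 / 63
  c3 r1c0: 0 / 0 / 0
— OS: 2×3; PE[1][0] trace:
  c0 r1c0: 0 / 0 / 0
  c1 r1c0: 56 / 7 / 8
  c2 r1c0: 63 / 1 / 7
  c3 r1c0: 69 / 2 / 3
— RS: 2×3; PE[1][0] trace:
  c0 r1c0: 0 / 0 / 0
  c1 r1c0: 56 / 56 / 8
  c2 r1c0: 14 / 14 / 2
  c3 r1c0: 14 / 14 / 2

dataflow = OS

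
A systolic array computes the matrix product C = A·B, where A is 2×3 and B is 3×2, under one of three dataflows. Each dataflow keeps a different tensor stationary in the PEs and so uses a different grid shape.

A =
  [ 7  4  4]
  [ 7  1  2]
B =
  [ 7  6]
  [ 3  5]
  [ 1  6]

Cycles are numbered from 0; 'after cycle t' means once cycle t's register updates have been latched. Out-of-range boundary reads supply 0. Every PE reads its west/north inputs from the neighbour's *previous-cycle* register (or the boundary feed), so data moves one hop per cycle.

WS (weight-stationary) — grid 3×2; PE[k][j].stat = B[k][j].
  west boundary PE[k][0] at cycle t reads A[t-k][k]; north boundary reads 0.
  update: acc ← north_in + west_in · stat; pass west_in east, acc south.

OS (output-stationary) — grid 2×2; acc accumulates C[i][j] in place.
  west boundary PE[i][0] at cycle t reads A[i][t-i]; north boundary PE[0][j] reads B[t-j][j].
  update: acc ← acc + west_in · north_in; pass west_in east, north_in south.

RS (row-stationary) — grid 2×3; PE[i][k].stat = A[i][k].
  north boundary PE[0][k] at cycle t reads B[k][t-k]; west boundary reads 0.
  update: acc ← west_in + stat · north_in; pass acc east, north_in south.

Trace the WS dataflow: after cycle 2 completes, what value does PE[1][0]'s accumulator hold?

PE[1][0].acc = 52

WS on a 3×2 grid — tracing PE[1][0] and its feeders:
  c0 r0c0: 49 / 7 / 49
  c0 r1c0: 0 / 0 / 0
  c1 r0c0: 49 / 7 / 49
  c1 r1c0: 61 / 4 / 61
  c2 r0c0: 0 / 0 / 0
  c2 r1c0: 52 / 1 / 52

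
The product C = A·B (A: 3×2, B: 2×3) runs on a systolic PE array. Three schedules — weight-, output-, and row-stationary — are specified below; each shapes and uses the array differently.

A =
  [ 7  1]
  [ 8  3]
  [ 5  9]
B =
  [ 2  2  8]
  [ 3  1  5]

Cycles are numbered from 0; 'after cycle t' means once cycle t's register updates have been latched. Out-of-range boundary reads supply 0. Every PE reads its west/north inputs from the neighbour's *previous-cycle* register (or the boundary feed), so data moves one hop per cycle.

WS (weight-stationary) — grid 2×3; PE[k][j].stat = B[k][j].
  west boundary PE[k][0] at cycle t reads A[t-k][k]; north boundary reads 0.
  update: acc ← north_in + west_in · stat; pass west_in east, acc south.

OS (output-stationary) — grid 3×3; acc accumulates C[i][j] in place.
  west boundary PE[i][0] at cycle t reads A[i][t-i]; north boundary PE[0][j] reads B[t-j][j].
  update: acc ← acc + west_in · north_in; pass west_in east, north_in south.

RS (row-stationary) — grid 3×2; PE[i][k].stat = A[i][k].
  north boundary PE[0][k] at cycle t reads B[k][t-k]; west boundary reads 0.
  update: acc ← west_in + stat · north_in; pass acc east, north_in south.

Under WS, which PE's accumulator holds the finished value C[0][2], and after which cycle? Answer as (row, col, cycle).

(row, col, cycle) = (1, 2, 3)

WS: C[0][2] accumulates in PE[1][2]:
  c0 r1c2: 0 / 0 / 0
  c1 r1c2: 0 / 0 / 0
  c2 r1c2: 0 / 0 / 0
  c3 r1c2: 61 / 1 / 61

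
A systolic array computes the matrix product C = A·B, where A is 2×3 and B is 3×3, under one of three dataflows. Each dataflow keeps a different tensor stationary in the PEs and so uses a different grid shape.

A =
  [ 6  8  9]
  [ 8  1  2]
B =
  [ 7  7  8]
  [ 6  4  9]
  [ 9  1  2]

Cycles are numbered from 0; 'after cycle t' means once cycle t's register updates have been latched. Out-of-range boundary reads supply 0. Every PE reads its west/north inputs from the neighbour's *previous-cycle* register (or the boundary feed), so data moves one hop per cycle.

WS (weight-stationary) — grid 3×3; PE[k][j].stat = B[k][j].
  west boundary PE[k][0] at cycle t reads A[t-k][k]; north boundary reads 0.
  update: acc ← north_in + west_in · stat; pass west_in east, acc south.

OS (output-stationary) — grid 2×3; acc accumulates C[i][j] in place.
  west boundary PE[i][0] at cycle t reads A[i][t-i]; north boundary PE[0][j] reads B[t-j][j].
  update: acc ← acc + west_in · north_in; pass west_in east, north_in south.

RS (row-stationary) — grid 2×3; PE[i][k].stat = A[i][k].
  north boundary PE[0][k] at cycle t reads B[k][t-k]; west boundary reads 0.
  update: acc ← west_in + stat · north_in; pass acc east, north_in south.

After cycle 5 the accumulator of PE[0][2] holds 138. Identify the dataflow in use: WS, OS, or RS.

WS [3×3] PE[0][2] across cycles:
  step 0 · PE0,2: acc=0; fwd→0 fwd↓0
  step 1 · PE0,2: acc=0; fwd→0 fwd↓0
  step 2 · PE0,2: acc=48; fwd→6 fwd↓48
  step 3 · PE0,2: acc=64; fwd→8 fwd↓64
  step 4 · PE0,2: acc=0; fwd→0 fwd↓0
  step 5 · PE0,2: acc=0; fwd→0 fwd↓0
OS [2×3] PE[0][2] across cycles:
  step 0 · PE0,2: acc=0; fwd→0 fwd↓0
  step 1 · PE0,2: acc=0; fwd→0 fwd↓0
  step 2 · PE0,2: acc=48; fwd→6 fwd↓8
  step 3 · PE0,2: acc=120; fwd→8 fwd↓9
  step 4 · PE0,2: acc=138; fwd→9 fwd↓2
  step 5 · PE0,2: acc=138; fwd→0 fwd↓0
RS [2×3] PE[0][2] across cycles:
  step 0 · PE0,2: acc=0; fwd→0 fwd↓0
  step 1 · PE0,2: acc=0; fwd→0 fwd↓0
  step 2 · PE0,2: acc=171; fwd→171 fwd↓9
  step 3 · PE0,2: acc=83; fwd→83 fwd↓1
  step 4 · PE0,2: acc=138; fwd→138 fwd↓2
  step 5 · PE0,2: acc=0; fwd→0 fwd↓0

dataflow = OS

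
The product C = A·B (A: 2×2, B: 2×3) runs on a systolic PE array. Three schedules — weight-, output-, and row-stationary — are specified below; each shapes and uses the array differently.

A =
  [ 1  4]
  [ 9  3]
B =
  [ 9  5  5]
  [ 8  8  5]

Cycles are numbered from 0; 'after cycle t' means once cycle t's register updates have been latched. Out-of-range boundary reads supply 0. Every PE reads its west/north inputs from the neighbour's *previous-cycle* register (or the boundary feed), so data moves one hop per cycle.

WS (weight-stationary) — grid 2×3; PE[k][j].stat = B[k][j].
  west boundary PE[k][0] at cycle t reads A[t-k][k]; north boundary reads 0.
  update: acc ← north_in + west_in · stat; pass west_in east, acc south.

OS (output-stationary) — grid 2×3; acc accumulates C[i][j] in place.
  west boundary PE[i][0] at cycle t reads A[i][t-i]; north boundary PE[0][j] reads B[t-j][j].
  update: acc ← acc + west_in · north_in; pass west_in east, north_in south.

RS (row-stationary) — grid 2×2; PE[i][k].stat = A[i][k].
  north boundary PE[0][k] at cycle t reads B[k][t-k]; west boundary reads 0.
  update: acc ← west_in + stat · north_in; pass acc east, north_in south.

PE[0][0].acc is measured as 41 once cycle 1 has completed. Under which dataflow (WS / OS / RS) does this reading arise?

WS (2×3 grid), PE[0][0]:
  after 0 — PE[0][0] acc=9, pass-E 1, pass-S 9
  after 1 — PE[0][0] acc=81, pass-E 9, pass-S 81
OS (2×3 grid), PE[0][0]:
  after 0 — PE[0][0] acc=9, pass-E 1, pass-S 9
  after 1 — PE[0][0] acc=41, pass-E 4, pass-S 8
RS (2×2 grid), PE[0][0]:
  after 0 — PE[0][0] acc=9, pass-E 9, pass-S 9
  after 1 — PE[0][0] acc=5, pass-E 5, pass-S 5

dataflow = OS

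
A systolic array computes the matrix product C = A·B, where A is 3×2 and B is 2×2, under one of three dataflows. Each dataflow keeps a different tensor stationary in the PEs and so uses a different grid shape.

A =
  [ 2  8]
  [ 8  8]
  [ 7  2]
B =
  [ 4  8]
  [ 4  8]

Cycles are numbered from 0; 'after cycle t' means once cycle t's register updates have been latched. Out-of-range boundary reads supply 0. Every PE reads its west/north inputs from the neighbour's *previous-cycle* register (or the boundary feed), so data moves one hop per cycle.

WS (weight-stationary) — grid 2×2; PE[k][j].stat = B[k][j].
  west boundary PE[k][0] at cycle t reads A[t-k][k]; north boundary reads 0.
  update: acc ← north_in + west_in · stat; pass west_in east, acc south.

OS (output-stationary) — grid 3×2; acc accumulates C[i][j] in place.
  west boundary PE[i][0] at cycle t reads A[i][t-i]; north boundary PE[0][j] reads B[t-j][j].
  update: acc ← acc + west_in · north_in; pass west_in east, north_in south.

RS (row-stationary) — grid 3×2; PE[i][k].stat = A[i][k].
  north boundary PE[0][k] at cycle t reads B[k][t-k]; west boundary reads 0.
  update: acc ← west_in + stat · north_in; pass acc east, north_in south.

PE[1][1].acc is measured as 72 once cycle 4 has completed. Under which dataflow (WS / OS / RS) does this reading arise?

Under WS (2×2), PE[1][1]:
  after 0 — PE[1][1] acc=0, pass-E 0, pass-S 0
  after 1 — PE[1][1] acc=0, pass-E 0, pass-S 0
  after 2 — PE[1][1] acc=80, pass-E 8, pass-S 80
  after 3 — PE[1][1] acc=128, pass-E 8, pass-S 128
  after 4 — PE[1][1] acc=72, pass-E 2, pass-S 72
Under OS (3×2), PE[1][1]:
  after 0 — PE[1][1] acc=0, pass-E 0, pass-S 0
  after 1 — PE[1][1] acc=0, pass-E 0, pass-S 0
  after 2 — PE[1][1] acc=64, pass-E 8, pass-S 8
  after 3 — PE[1][1] acc=128, pass-E 8, pass-S 8
  after 4 — PE[1][1] acc=128, pass-E 0, pass-S 0
Under RS (3×2), PE[1][1]:
  after 0 — PE[1][1] acc=0, pass-E 0, pass-S 0
  after 1 — PE[1][1] acc=0, pass-E 0, pass-S 0
  after 2 — PE[1][1] acc=64, pass-E 64, pass-S 4
  after 3 — PE[1][1] acc=128, pass-E 128, pass-S 8
  after 4 — PE[1][1] acc=0, pass-E 0, pass-S 0

dataflow = WS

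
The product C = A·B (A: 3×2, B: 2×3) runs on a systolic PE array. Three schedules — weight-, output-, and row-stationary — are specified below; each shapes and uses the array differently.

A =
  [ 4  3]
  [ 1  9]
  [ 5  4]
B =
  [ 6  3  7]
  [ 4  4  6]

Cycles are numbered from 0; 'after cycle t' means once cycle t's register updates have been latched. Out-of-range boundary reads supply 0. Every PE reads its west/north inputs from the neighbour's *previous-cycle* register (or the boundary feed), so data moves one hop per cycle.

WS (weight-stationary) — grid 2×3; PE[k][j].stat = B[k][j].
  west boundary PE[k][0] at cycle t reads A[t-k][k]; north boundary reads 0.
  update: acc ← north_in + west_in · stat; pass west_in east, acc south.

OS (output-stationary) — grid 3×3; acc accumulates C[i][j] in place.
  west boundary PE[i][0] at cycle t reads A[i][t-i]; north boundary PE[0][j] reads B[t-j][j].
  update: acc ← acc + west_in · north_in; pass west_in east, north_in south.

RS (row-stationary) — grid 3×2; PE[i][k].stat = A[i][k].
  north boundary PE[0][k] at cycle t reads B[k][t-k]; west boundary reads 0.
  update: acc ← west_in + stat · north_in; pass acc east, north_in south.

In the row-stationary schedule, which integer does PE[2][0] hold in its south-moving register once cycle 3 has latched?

RS on a 3×2 grid — tracing PE[2][0] and its feeders:
  after 0 — PE[1][0] acc=0, pass-E 0, pass-S 0
  after 0 — PE[2][0] acc=0, pass-E 0, pass-S 0
  after 1 — PE[1][0] acc=6, pass-E 6, pass-S 6
  after 1 — PE[2][0] acc=0, pass-E 0, pass-S 0
  after 2 — PE[1][0] acc=3, pass-E 3, pass-S 3
  after 2 — PE[2][0] acc=30, pass-E 30, pass-S 6
  after 3 — PE[1][0] acc=7, pass-E 7, pass-S 7
  after 3 — PE[2][0] acc=15, pass-E 15, pass-S 3

register = 3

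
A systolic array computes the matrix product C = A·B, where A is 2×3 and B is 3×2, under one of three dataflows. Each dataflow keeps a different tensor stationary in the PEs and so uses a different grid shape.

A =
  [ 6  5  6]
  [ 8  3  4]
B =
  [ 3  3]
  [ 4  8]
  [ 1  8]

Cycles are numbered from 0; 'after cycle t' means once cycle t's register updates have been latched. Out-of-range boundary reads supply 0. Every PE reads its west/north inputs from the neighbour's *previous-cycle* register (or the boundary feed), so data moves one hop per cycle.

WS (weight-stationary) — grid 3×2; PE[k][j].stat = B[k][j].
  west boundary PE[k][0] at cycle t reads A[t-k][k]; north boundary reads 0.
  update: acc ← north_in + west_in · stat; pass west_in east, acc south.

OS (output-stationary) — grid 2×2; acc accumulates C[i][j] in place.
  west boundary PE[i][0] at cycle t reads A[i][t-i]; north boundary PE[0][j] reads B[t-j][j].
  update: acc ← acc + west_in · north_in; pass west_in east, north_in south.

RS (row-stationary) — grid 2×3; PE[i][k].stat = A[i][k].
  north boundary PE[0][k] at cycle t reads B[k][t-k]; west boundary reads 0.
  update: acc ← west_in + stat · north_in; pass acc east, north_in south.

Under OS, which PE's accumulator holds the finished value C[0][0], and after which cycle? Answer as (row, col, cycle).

Under OS, C[0][0] lands at PE[0][0]:
  step 0 · PE0,0: acc=18; fwd→6 fwd↓3
  step 1 · PE0,0: acc=38; fwd→5 fwd↓4
  step 2 · PE0,0: acc=44; fwd→6 fwd↓1

(row, col, cycle) = (0, 0, 2)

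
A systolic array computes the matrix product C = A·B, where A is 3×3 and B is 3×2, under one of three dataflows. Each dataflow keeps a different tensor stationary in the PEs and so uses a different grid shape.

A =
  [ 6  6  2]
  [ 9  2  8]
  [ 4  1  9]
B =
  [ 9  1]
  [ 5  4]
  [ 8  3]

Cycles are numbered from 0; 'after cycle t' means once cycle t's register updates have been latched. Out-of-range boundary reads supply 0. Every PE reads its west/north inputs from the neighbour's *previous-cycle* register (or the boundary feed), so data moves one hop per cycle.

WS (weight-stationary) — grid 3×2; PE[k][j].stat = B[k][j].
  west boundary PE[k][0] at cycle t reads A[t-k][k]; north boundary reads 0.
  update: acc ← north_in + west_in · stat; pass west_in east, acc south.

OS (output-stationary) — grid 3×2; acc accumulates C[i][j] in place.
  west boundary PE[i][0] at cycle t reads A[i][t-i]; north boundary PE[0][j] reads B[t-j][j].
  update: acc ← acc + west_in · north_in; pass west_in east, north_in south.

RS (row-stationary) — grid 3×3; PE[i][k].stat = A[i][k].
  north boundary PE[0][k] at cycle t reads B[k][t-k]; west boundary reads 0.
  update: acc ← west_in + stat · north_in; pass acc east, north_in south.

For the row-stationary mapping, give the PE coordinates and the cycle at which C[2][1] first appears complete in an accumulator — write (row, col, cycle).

(row, col, cycle) = (2, 2, 5)

Under RS, C[2][1] lands at PE[2][2]:
  t=0 PE[2][2]: acc=0 h=0 v=0
  t=1 PE[2][2]: acc=0 h=0 v=0
  t=2 PE[2][2]: acc=0 h=0 v=0
  t=3 PE[2][2]: acc=0 h=0 v=0
  t=4 PE[2][2]: acc=113 h=113 v=8
  t=5 PE[2][2]: acc=35 h=35 v=3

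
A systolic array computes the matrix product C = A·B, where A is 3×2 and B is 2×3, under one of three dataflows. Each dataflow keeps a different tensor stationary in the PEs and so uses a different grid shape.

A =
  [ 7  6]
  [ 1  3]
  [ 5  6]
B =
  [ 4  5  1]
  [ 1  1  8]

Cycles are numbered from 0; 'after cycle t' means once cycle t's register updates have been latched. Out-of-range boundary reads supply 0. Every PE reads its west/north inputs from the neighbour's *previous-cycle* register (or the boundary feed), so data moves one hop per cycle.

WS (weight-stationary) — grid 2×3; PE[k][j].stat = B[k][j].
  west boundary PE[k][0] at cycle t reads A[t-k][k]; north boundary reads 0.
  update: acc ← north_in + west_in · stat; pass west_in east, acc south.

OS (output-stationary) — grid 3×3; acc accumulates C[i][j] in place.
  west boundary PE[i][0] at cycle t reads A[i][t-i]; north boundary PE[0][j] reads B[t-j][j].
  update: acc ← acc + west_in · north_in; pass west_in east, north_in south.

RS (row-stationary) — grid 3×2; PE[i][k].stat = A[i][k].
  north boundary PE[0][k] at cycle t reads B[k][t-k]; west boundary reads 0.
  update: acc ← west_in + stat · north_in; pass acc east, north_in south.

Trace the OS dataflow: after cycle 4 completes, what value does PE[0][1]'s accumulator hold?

PE[0][1].acc = 41

OS 3×3: PE[0][1] cycle-by-cycle (with neighbour feeds):
  t=0 PE[0][0]: acc=28 h=7 v=4
  t=0 PE[0][1]: acc=0 h=0 v=0
  t=1 PE[0][0]: acc=34 h=6 v=1
  t=1 PE[0][1]: acc=35 h=7 v=5
  t=2 PE[0][0]: acc=34 h=0 v=0
  t=2 PE[0][1]: acc=41 h=6 v=1
  t=3 PE[0][0]: acc=34 h=0 v=0
  t=3 PE[0][1]: acc=41 h=0 v=0
  t=4 PE[0][0]: acc=34 h=0 v=0
  t=4 PE[0][1]: acc=41 h=0 v=0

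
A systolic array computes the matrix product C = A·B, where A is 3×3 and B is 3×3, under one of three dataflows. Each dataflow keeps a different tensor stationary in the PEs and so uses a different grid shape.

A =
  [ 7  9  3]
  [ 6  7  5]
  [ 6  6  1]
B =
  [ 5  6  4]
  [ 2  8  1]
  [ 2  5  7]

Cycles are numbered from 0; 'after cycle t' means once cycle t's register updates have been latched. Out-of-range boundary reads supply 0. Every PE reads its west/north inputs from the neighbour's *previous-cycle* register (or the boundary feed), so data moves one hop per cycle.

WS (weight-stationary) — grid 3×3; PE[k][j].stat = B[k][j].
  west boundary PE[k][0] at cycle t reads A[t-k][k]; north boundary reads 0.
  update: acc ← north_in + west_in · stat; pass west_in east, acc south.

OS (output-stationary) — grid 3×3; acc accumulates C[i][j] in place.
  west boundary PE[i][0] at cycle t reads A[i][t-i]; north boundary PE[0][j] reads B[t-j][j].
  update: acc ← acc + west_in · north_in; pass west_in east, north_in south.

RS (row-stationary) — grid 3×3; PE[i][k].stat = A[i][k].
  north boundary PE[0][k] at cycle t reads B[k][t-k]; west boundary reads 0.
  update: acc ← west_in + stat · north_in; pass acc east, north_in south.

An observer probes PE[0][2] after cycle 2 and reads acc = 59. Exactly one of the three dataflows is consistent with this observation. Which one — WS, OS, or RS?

dataflow = RS

— WS: 3×3; PE[0][2] trace:
  t=0 PE[0][2]: acc=0 h=0 v=0
  t=1 PE[0][2]: acc=0 h=0 v=0
  t=2 PE[0][2]: acc=28 h=7 v=28
— OS: 3×3; PE[0][2] trace:
  t=0 PE[0][2]: acc=0 h=0 v=0
  t=1 PE[0][2]: acc=0 h=0 v=0
  t=2 PE[0][2]: acc=28 h=7 v=4
— RS: 3×3; PE[0][2] trace:
  t=0 PE[0][2]: acc=0 h=0 v=0
  t=1 PE[0][2]: acc=0 h=0 v=0
  t=2 PE[0][2]: acc=59 h=59 v=2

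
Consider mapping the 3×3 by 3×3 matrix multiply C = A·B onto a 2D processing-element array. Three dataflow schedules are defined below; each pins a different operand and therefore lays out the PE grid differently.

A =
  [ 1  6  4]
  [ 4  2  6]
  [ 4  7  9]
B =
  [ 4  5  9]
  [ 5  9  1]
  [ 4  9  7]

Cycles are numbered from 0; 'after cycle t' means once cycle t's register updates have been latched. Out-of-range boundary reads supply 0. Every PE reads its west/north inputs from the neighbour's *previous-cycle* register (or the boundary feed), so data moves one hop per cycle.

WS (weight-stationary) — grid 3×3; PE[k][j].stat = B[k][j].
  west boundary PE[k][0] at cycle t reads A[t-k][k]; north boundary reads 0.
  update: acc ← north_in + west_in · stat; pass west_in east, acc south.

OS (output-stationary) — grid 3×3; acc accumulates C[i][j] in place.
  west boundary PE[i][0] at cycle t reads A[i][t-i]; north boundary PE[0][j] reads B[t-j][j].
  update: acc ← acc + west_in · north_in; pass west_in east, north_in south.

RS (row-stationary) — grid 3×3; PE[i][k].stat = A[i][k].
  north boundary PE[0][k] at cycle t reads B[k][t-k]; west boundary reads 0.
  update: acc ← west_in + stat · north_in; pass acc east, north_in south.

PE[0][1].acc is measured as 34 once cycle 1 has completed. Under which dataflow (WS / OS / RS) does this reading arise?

dataflow = RS

Under WS (3×3), PE[0][1]:
  after 0 — PE[0][1] acc=0, pass-E 0, pass-S 0
  after 1 — PE[0][1] acc=5, pass-E 1, pass-S 5
Under OS (3×3), PE[0][1]:
  after 0 — PE[0][1] acc=0, pass-E 0, pass-S 0
  after 1 — PE[0][1] acc=5, pass-E 1, pass-S 5
Under RS (3×3), PE[0][1]:
  after 0 — PE[0][1] acc=0, pass-E 0, pass-S 0
  after 1 — PE[0][1] acc=34, pass-E 34, pass-S 5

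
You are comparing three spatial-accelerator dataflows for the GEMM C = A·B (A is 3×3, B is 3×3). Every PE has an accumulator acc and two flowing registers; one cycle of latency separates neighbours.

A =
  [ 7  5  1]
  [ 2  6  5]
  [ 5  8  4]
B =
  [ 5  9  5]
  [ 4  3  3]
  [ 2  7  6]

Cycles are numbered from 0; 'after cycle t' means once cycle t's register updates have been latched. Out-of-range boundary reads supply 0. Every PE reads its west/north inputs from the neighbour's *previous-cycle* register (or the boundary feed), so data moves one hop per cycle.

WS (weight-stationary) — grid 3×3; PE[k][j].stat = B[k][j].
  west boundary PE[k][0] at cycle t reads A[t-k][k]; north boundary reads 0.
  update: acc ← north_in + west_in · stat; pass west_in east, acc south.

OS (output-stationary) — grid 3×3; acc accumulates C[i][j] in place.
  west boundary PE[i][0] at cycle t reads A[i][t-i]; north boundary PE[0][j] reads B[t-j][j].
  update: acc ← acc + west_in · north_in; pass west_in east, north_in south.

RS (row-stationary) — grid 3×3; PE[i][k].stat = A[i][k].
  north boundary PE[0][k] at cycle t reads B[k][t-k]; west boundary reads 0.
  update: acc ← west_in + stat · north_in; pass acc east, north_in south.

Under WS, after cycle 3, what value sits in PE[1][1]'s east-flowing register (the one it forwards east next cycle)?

Tracing WS — 3×3 array, target PE[1][1]:
  0: (0,1).acc=0  regs=<0,0>
  0: (1,0).acc=0  regs=<0,0>
  0: (1,1).acc=0  regs=<0,0>
  1: (0,1).acc=63  regs=<7,63>
  1: (1,0).acc=55  regs=<5,55>
  1: (1,1).acc=0  regs=<0,0>
  2: (0,1).acc=18  regs=<2,18>
  2: (1,0).acc=34  regs=<6,34>
  2: (1,1).acc=78  regs=<5,78>
  3: (0,1).acc=45  regs=<5,45>
  3: (1,0).acc=57  regs=<8,57>
  3: (1,1).acc=36  regs=<6,36>

register = 6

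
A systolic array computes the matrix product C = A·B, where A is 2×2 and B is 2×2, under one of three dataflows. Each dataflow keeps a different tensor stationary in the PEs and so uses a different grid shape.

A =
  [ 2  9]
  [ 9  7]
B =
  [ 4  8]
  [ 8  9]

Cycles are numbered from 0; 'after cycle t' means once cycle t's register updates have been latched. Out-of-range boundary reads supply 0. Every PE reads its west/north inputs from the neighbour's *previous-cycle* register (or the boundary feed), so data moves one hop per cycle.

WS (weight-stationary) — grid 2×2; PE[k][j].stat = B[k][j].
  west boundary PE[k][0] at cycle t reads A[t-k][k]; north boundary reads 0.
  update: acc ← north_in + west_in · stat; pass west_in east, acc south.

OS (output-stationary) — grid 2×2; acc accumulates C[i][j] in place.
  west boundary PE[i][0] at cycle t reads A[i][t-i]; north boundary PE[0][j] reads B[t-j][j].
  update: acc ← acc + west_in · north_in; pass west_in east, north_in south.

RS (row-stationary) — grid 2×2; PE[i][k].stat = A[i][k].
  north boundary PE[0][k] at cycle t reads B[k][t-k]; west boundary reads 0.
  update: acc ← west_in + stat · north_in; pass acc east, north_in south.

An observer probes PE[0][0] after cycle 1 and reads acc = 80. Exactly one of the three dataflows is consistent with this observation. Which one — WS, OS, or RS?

dataflow = OS

WS [2×2] PE[0][0] across cycles:
  t=0 PE[0][0]: acc=8 h=2 v=8
  t=1 PE[0][0]: acc=36 h=9 v=36
OS [2×2] PE[0][0] across cycles:
  t=0 PE[0][0]: acc=8 h=2 v=4
  t=1 PE[0][0]: acc=80 h=9 v=8
RS [2×2] PE[0][0] across cycles:
  t=0 PE[0][0]: acc=8 h=8 v=4
  t=1 PE[0][0]: acc=16 h=16 v=8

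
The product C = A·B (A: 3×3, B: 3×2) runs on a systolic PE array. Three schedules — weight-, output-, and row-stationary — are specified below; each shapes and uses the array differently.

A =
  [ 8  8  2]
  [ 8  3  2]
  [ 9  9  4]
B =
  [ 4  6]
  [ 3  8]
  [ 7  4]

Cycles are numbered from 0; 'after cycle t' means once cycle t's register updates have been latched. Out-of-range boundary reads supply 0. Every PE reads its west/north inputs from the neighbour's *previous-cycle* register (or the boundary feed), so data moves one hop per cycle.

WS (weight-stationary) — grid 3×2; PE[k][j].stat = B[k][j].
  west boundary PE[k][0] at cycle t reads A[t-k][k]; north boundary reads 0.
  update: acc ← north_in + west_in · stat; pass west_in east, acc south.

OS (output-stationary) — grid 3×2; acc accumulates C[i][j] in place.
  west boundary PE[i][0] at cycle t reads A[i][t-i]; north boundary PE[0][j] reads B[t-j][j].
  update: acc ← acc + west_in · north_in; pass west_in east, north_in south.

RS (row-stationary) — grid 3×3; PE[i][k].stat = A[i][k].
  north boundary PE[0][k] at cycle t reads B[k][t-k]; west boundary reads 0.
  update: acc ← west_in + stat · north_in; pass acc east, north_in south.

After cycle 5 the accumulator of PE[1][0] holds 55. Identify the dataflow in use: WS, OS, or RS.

dataflow = OS

WS [3×2] PE[1][0] across cycles:
  step 0 · PE1,0: acc=0; fwd→0 fwd↓0
  step 1 · PE1,0: acc=56; fwd→8 fwd↓56
  step 2 · PE1,0: acc=41; fwd→3 fwd↓41
  step 3 · PE1,0: acc=63; fwd→9 fwd↓63
  step 4 · PE1,0: acc=0; fwd→0 fwd↓0
  step 5 · PE1,0: acc=0; fwd→0 fwd↓0
OS [3×2] PE[1][0] across cycles:
  step 0 · PE1,0: acc=0; fwd→0 fwd↓0
  step 1 · PE1,0: acc=32; fwd→8 fwd↓4
  step 2 · PE1,0: acc=41; fwd→3 fwd↓3
  step 3 · PE1,0: acc=55; fwd→2 fwd↓7
  step 4 · PE1,0: acc=55; fwd→0 fwd↓0
  step 5 · PE1,0: acc=55; fwd→0 fwd↓0
RS [3×3] PE[1][0] across cycles:
  step 0 · PE1,0: acc=0; fwd→0 fwd↓0
  step 1 · PE1,0: acc=32; fwd→32 fwd↓4
  step 2 · PE1,0: acc=48; fwd→48 fwd↓6
  step 3 · PE1,0: acc=0; fwd→0 fwd↓0
  step 4 · PE1,0: acc=0; fwd→0 fwd↓0
  step 5 · PE1,0: acc=0; fwd→0 fwd↓0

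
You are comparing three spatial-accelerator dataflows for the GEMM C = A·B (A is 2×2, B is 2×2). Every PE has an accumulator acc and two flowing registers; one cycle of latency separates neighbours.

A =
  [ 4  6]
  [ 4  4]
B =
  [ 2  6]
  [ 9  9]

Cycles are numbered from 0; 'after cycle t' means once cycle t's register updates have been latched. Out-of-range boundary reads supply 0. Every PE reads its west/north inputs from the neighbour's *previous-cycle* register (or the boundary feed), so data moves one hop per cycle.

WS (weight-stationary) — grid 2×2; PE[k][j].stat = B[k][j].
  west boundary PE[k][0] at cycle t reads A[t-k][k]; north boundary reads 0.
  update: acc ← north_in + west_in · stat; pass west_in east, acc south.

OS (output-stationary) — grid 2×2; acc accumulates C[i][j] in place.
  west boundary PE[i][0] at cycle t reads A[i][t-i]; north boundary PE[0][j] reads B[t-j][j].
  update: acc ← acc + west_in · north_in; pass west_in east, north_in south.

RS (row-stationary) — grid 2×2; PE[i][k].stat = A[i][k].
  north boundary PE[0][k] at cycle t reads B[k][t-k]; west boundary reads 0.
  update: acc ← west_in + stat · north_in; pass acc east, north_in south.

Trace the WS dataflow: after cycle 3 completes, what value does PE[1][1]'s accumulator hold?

WS on a 2×2 grid — tracing PE[1][1] and its feeders:
  0: (0,1).acc=0  regs=<0,0>
  0: (1,0).acc=0  regs=<0,0>
  0: (1,1).acc=0  regs=<0,0>
  1: (0,1).acc=24  regs=<4,24>
  1: (1,0).acc=62  regs=<6,62>
  1: (1,1).acc=0  regs=<0,0>
  2: (0,1).acc=24  regs=<4,24>
  2: (1,0).acc=44  regs=<4,44>
  2: (1,1).acc=78  regs=<6,78>
  3: (0,1).acc=0  regs=<0,0>
  3: (1,0).acc=0  regs=<0,0>
  3: (1,1).acc=60  regs=<4,60>

PE[1][1].acc = 60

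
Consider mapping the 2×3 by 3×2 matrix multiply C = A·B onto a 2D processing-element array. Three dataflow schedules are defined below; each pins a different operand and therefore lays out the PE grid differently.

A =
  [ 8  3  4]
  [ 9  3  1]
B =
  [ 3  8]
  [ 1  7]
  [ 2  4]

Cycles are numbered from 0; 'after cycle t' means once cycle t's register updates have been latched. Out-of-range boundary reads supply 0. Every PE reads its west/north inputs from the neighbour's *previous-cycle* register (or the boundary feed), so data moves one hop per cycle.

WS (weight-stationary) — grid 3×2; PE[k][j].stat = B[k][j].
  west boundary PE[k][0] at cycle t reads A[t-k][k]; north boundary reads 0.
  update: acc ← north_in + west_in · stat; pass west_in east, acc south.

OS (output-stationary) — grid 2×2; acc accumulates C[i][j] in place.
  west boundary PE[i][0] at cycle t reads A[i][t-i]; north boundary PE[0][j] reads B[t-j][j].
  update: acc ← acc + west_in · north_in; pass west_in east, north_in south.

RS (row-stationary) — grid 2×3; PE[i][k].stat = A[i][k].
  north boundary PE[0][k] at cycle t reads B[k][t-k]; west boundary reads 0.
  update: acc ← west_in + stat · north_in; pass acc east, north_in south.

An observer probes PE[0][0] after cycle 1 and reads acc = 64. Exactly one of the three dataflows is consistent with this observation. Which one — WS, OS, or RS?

dataflow = RS

WS [3×2] PE[0][0] across cycles:
  c0 r0c0: 24 / 8 / 24
  c1 r0c0: 27 / 9 / 27
OS [2×2] PE[0][0] across cycles:
  c0 r0c0: 24 / 8 / 3
  c1 r0c0: 27 / 3 / 1
RS [2×3] PE[0][0] across cycles:
  c0 r0c0: 24 / 24 / 3
  c1 r0c0: 64 / 64 / 8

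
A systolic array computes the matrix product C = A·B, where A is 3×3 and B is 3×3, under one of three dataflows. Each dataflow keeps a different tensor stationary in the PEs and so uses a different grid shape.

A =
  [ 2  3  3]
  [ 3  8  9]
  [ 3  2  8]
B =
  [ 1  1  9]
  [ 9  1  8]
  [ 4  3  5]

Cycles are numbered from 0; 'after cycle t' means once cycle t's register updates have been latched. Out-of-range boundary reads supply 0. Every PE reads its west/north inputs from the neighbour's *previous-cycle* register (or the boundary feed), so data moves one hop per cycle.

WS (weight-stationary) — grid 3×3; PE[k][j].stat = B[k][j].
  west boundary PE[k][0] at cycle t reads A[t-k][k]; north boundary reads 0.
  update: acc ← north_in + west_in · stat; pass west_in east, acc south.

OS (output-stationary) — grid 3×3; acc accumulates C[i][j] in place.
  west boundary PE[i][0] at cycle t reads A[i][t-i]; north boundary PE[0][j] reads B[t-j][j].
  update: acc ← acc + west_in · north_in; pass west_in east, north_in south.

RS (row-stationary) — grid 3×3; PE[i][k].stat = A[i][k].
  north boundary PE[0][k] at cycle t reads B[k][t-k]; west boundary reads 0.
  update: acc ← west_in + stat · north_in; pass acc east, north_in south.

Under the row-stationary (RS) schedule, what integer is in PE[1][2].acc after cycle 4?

PE[1][2].acc = 38

RS 3×3: PE[1][2] cycle-by-cycle (with neighbour feeds):
  0: (0,2).acc=0  regs=<0,0>
  0: (1,1).acc=0  regs=<0,0>
  0: (1,2).acc=0  regs=<0,0>
  1: (0,2).acc=0  regs=<0,0>
  1: (1,1).acc=0  regs=<0,0>
  1: (1,2).acc=0  regs=<0,0>
  2: (0,2).acc=41  regs=<41,4>
  2: (1,1).acc=75  regs=<75,9>
  2: (1,2).acc=0  regs=<0,0>
  3: (0,2).acc=14  regs=<14,3>
  3: (1,1).acc=11  regs=<11,1>
  3: (1,2).acc=111  regs=<111,4>
  4: (0,2).acc=57  regs=<57,5>
  4: (1,1).acc=91  regs=<91,8>
  4: (1,2).acc=38  regs=<38,3>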